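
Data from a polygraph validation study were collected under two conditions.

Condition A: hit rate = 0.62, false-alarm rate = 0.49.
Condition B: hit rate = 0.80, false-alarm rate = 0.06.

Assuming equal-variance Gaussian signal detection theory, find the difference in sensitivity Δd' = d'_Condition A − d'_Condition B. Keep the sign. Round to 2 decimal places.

Condition A: z(0.62) = 0.305, z(0.49) = -0.025, d' = 0.330
Condition B: z(0.80) = 0.842, z(0.06) = -1.555, d' = 2.397
Δd' = d'_Condition A − d'_Condition B = 0.330 − 2.397 = -2.067
Condition B has the higher sensitivity.

Δd' = -2.07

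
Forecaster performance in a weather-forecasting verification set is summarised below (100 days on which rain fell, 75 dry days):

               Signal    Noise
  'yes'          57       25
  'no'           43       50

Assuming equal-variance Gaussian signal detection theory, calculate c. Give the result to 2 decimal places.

H = 57/100 = 0.5700
FA = 25/75 = 0.3333
z(H) = 0.1764
z(FA) = -0.4308
c = −½·[z(H) + z(FA)] = −0.5 × (0.1764 + (-0.4308)) = 0.1272

c = 0.13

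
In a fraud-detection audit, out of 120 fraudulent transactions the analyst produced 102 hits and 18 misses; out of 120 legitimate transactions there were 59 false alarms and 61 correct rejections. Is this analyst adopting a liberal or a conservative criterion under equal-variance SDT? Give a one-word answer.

liberal

z(H) = 1.036, z(FA) = -0.021
c = −½·(z(H) + z(FA)) = -0.5075
c < 0 → liberal criterion (biased toward responding “yes”).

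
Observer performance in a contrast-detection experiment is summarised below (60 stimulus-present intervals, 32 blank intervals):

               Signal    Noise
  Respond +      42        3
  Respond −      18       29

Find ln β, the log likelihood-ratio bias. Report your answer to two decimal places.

ln β = 0.73

H = 42/60 = 0.7000
FA = 3/32 = 0.0938
z(H) = z(0.7000) = 0.524
z(FA) = z(0.0938) = -1.318
ln β = −½·[z(H)² − z(FA)²] = −0.5 × (0.275 − 1.737) = 0.731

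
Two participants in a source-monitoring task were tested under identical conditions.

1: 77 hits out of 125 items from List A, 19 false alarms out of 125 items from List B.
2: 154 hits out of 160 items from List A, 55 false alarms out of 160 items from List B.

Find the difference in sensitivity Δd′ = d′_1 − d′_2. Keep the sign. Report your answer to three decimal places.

1: z(0.6160) = 0.2950, z(0.1520) = -1.0279, d' = 1.3229
2: z(0.9625) = 1.7805, z(0.3438) = -0.4021, d' = 2.1826
Δd' = d'_1 − d'_2 = 1.3229 − 2.1826 = -0.8597
2 has the higher sensitivity.

Δd′ = -0.860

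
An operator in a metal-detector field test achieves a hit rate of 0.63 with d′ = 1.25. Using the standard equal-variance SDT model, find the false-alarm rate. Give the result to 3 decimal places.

false-alarm rate = 0.179

z(hit rate) = z(0.63) = 0.3319
z(FA) = z(H) − d' = 0.3319 − 1.25 = -0.9181
false-alarm rate = Φ(-0.9181) = 0.1793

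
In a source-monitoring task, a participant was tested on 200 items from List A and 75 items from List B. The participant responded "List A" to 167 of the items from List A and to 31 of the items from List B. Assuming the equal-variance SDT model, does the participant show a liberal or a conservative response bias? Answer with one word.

liberal

z(H) = 0.974, z(FA) = -0.219
c = −½·(z(H) + z(FA)) = -0.3775
c < 0 → liberal criterion (biased toward responding “yes”).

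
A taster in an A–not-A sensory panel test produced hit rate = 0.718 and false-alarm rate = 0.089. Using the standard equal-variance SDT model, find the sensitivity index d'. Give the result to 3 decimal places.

d' = 1.924

z(H) = 0.5769
z(FA) = -1.3469
d' = z(H) − z(FA) = 0.5769 − (-1.3469) = 1.9238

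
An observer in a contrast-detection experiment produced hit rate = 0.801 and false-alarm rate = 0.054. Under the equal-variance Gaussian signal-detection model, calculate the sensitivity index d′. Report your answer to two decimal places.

d′ = 2.45

Φ⁻¹(H) = 0.845
Φ⁻¹(FA) = -1.607
d' = z(H) − z(FA) = 0.845 − (-1.607) = 2.452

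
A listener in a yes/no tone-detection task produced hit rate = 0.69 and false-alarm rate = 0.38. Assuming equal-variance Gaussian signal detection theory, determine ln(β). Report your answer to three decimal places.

z(H) = z(0.69) = 0.4959
z(FA) = z(0.38) = -0.3055
ln β = −½·[z(H)² − z(FA)²] = −0.5 × (0.2459 − 0.0933) = -0.0763

ln β = -0.076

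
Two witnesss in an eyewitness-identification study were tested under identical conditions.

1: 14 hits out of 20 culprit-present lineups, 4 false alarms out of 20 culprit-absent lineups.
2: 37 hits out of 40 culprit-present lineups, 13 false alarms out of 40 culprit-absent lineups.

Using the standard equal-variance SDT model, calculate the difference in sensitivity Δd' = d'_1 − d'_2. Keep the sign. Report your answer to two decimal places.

1: z(0.7000) = 0.524, z(0.2000) = -0.842, d' = 1.366
2: z(0.9250) = 1.440, z(0.3250) = -0.454, d' = 1.894
Δd' = d'_1 − d'_2 = 1.366 − 1.894 = -0.528
2 has the higher sensitivity.

Δd' = -0.53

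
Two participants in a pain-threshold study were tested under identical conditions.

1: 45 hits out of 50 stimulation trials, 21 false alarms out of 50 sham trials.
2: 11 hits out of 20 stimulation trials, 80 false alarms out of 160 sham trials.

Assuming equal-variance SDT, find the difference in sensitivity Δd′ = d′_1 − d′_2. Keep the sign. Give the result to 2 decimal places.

Δd′ = 1.36

1: z(0.9000) = 1.282, z(0.4200) = -0.202, d' = 1.484
2: z(0.5500) = 0.126, z(0.5000) = 0.000, d' = 0.126
Δd' = d'_1 − d'_2 = 1.484 − 0.126 = 1.358
1 has the higher sensitivity.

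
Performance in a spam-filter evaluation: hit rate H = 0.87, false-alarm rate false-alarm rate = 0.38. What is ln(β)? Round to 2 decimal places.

ln β = -0.59

z(H) = z(0.87) = 1.126
z(FA) = z(0.38) = -0.305
ln β = −½·[z(H)² − z(FA)²] = −0.5 × (1.268 − 0.093) = -0.5875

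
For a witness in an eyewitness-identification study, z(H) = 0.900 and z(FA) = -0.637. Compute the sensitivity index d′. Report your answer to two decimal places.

d' = z(H) − z(FA) = 0.900 − (-0.637) = 1.537

d′ = 1.54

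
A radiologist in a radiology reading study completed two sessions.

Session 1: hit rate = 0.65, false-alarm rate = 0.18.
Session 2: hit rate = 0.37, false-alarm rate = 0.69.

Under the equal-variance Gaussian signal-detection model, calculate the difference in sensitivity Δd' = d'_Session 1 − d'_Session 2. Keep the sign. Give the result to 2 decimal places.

Δd' = 2.13

Session 1: z(0.65) = 0.385, z(0.18) = -0.915, d' = 1.300
Session 2: z(0.37) = -0.332, z(0.69) = 0.496, d' = -0.828
Δd' = d'_Session 1 − d'_Session 2 = 1.300 − (-0.828) = 2.128
Session 1 has the higher sensitivity.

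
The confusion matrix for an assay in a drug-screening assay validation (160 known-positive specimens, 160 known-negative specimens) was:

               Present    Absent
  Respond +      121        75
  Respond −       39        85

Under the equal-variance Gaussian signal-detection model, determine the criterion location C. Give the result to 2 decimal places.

H = 121/160 = 0.7562
FA = 75/160 = 0.4688
z(H) = 0.6941
z(FA) = -0.0783
c = −½·[z(H) + z(FA)] = −0.5 × (0.6941 + (-0.0783)) = -0.3079

C = -0.31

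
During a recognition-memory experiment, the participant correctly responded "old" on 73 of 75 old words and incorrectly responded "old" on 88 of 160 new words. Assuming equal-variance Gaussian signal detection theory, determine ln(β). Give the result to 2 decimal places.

ln β = -1.86

H = 73/75 = 0.9733
FA = 88/160 = 0.5500
z(H) = 1.932
z(FA) = 0.126
ln β = −½·[z(H)² − z(FA)²] = −0.5 × (3.733 − 0.016) = -1.8585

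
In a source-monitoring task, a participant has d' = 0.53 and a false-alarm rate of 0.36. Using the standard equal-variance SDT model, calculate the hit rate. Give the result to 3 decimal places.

hit rate = 0.568

z(false-alarm rate) = z(0.36) = -0.3585
z(H) = z(FA) + d' = -0.3585 + 0.53 = 0.1715
hit rate = Φ(0.1715) = 0.5681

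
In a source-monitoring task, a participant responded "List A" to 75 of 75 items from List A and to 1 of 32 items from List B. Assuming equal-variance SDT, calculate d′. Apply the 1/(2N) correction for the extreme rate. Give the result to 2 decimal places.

d′ = 4.34

The hit rate is 75/75 = 1, so apply the 1/(2N) correction: H → 1 − 1/(2·75) = 0.99333.
z(H) = z(0.99333) = 2.475
z(FA) = z(0.03125) = -1.863
d' = 2.475 − (-1.863) = 4.338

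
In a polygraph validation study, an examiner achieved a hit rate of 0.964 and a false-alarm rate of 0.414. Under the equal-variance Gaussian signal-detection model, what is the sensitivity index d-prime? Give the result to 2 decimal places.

Φ⁻¹(H) = Φ⁻¹(0.964) = 1.7991
Φ⁻¹(FA) = Φ⁻¹(0.414) = -0.2173
d' = z(H) − z(FA) = 1.7991 − (-0.2173) = 2.0164

d-prime = 2.02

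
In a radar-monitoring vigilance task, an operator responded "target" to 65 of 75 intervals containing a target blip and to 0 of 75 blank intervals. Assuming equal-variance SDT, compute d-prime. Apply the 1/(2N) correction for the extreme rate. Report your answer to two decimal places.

d-prime = 3.59

The false-alarm rate is 0/75 = 0, so apply the 1/(2N) correction: FA → 1/(2·75) = 0.00667.
z(H) = z(0.86667) = 1.111
z(FA) = z(0.00667) = -2.475
d' = 1.111 − (-2.475) = 3.586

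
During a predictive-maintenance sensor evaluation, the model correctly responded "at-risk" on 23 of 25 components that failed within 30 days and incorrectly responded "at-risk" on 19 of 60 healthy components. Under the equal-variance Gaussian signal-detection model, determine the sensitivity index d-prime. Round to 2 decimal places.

d-prime = 1.88

H = 23/25 = 0.9200
FA = 19/60 = 0.3167
Φ⁻¹(H) = 1.4051
Φ⁻¹(FA) = -0.4769
d' = z(H) − z(FA) = 1.4051 − (-0.4769) = 1.8820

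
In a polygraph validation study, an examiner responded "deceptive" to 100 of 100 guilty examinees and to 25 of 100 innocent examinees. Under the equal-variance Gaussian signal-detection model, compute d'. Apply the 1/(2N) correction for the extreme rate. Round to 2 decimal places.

d' = 3.25

The hit rate is 100/100 = 1, so apply the 1/(2N) correction: H → 1 − 1/(2·100) = 0.99500.
z(H) = z(0.99500) = 2.576
z(FA) = z(0.25000) = -0.674
d' = 2.576 − (-0.674) = 3.250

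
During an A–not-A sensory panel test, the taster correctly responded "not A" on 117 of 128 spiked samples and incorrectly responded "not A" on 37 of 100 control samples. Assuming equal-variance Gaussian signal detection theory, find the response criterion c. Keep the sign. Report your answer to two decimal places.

H = 117/128 = 0.9141
FA = 37/100 = 0.3700
z(0.9141) = 1.366, z(0.3700) = -0.332
c = −½·[z(H) + z(FA)] = −0.5 × (1.366 + (-0.332)) = -0.517

c = -0.52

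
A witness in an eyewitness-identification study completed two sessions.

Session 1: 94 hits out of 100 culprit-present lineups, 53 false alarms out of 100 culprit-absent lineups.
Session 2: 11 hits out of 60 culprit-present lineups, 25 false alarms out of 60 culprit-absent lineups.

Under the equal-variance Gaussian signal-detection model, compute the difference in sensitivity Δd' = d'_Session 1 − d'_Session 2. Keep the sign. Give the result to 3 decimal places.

Δd' = 2.172

Session 1: z(0.9400) = 1.5548, z(0.5300) = 0.0753, d' = 1.4795
Session 2: z(0.1833) = -0.9029, z(0.4167) = -0.2103, d' = -0.6926
Δd' = d'_Session 1 − d'_Session 2 = 1.4795 − (-0.6926) = 2.1721
Session 1 has the higher sensitivity.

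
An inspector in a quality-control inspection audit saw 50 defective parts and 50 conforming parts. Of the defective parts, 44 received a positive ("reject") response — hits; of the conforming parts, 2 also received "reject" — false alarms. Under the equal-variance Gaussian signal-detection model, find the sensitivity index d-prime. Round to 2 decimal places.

H = 44/50 = 0.8800
FA = 2/50 = 0.0400
z(H) = 1.175
z(FA) = -1.751
d' = z(H) − z(FA) = 1.175 − (-1.751) = 2.926

d-prime = 2.93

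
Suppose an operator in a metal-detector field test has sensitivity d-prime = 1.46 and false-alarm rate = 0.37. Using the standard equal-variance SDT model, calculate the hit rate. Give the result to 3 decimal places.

hit rate = 0.870

z(false-alarm rate) = z(0.37) = -0.3319
z(H) = z(FA) + d' = -0.3319 + 1.46 = 1.1281
hit rate = Φ(1.1281) = 0.8704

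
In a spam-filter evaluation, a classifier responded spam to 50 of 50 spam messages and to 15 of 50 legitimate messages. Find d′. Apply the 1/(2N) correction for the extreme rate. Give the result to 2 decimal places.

d′ = 2.85

The hit rate is 50/50 = 1, so apply the 1/(2N) correction: H → 1 − 1/(2·50) = 0.99000.
z(H) = z(0.99000) = 2.326
z(FA) = z(0.30000) = -0.524
d' = 2.326 − (-0.524) = 2.850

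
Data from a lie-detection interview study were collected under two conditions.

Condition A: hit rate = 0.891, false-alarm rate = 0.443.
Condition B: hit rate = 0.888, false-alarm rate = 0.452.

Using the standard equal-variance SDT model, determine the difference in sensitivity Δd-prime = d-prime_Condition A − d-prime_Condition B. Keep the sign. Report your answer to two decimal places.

Δd-prime = 0.04

Condition A: z(0.891) = 1.232, z(0.443) = -0.143, d' = 1.375
Condition B: z(0.888) = 1.216, z(0.452) = -0.121, d' = 1.337
Δd' = d'_Condition A − d'_Condition B = 1.375 − 1.337 = 0.038
Condition A has the higher sensitivity.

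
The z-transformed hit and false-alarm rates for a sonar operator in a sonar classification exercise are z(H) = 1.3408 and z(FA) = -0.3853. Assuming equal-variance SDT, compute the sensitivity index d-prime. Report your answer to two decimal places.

d-prime = 1.73

d' = z(H) − z(FA) = 1.3408 − (-0.3853) = 1.7261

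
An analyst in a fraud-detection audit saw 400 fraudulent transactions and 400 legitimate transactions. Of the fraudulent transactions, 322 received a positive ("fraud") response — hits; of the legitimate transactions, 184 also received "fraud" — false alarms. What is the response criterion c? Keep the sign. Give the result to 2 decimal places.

H = 322/400 = 0.8050
FA = 184/400 = 0.4600
z(H) = 0.860
z(FA) = -0.100
c = −½·[z(H) + z(FA)] = −0.5 × (0.860 + (-0.100)) = -0.380
c < 0: the analyst has a liberal response bias.

c = -0.38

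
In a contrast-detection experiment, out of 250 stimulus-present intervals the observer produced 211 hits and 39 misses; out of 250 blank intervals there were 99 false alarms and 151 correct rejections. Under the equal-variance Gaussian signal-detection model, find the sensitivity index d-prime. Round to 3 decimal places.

H = 211/250 = 0.8440
FA = 99/250 = 0.3960
z(H) = z(0.8440) = 1.0110
z(FA) = z(0.3960) = -0.2637
d' = z(H) − z(FA) = 1.0110 − (-0.2637) = 1.2747

d-prime = 1.275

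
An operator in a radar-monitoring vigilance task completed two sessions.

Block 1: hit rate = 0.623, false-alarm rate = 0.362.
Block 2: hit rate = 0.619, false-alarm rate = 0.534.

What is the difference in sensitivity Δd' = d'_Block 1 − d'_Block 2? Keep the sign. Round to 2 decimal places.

Δd' = 0.45

Block 1: z(0.623) = 0.313, z(0.362) = -0.353, d' = 0.666
Block 2: z(0.619) = 0.303, z(0.534) = 0.085, d' = 0.218
Δd' = d'_Block 1 − d'_Block 2 = 0.666 − 0.218 = 0.448
Block 1 has the higher sensitivity.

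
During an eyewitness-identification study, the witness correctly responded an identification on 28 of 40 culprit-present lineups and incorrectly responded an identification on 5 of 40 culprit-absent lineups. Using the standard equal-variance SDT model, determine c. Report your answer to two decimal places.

c = 0.31

H = 28/40 = 0.7000
FA = 5/40 = 0.1250
Φ⁻¹(0.7000) = 0.5244, Φ⁻¹(0.1250) = -1.1503
c = −½·[z(H) + z(FA)] = −0.5 × (0.5244 + (-1.1503)) = 0.31295
c > 0: the witness has a conservative response bias.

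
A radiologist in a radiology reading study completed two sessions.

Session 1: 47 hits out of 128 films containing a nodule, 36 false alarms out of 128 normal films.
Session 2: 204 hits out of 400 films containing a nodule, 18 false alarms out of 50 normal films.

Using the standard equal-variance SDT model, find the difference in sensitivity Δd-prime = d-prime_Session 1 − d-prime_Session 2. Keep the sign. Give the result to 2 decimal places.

Δd-prime = -0.14

Session 1: z(0.3672) = -0.339, z(0.2812) = -0.579, d' = 0.240
Session 2: z(0.5100) = 0.025, z(0.3600) = -0.358, d' = 0.383
Δd' = d'_Session 1 − d'_Session 2 = 0.240 − 0.383 = -0.143
Session 2 has the higher sensitivity.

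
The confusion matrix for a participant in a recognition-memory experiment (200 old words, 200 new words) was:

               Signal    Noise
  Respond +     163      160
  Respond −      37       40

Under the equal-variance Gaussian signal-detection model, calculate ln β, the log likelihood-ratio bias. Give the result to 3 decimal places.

ln β = -0.048

H = 163/200 = 0.8150
FA = 160/200 = 0.8000
z(H) = 0.8965
z(FA) = 0.8416
ln β = −½·[z(H)² − z(FA)²] = −0.5 × (0.8037 − 0.7083) = -0.0477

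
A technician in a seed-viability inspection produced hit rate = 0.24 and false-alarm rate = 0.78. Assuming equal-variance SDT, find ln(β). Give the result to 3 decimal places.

ln β = 0.049

z(H) = -0.7063
z(FA) = 0.7722
ln β = −½·[z(H)² − z(FA)²] = −0.5 × (0.4989 − 0.5963) = 0.0487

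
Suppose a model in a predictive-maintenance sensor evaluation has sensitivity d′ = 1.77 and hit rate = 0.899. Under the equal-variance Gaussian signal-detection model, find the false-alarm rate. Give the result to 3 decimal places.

z(hit rate) = z(0.899) = 1.2759
z(FA) = z(H) − d' = 1.2759 − 1.77 = -0.4941
false-alarm rate = Φ(-0.4941) = 0.3106

false-alarm rate = 0.311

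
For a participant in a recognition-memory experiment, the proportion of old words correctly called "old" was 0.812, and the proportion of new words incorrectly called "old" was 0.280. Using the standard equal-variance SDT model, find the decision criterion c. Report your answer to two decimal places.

c = -0.15

z(H) = z(0.812) = 0.8853
z(FA) = z(0.280) = -0.5828
c = −½·[z(H) + z(FA)] = −0.5 × (0.8853 + (-0.5828)) = -0.15125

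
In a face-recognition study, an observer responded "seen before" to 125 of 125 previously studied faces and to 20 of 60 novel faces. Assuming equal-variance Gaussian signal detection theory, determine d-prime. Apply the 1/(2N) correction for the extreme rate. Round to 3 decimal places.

The hit rate is 125/125 = 1, so apply the 1/(2N) correction: H → 1 − 1/(2·125) = 0.99600.
z(H) = z(0.99600) = 2.6521
z(FA) = z(0.33333) = -0.4307
d' = 2.6521 − (-0.4307) = 3.0828

d-prime = 3.083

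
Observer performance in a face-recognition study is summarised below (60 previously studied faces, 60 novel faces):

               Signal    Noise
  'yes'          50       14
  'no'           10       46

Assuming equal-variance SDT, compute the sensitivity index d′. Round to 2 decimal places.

H = 50/60 = 0.8333
FA = 14/60 = 0.2333
Φ⁻¹(H) = 0.967
Φ⁻¹(FA) = -0.728
d' = z(H) − z(FA) = 0.967 − (-0.728) = 1.695

d′ = 1.70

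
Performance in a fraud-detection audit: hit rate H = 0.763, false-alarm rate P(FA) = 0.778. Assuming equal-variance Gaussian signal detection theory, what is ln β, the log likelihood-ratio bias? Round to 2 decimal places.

ln β = 0.04

z(H) = 0.716
z(FA) = 0.765
ln β = −½·[z(H)² − z(FA)²] = −0.5 × (0.513 − 0.585) = 0.036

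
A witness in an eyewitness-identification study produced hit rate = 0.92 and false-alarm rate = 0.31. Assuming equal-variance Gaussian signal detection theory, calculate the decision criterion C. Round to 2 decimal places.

Φ⁻¹(0.92) = 1.4051, Φ⁻¹(0.31) = -0.4959
c = −½·[z(H) + z(FA)] = −0.5 × (1.4051 + (-0.4959)) = -0.4546

C = -0.45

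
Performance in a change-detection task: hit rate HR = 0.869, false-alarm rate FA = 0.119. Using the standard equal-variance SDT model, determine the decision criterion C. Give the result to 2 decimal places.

C = 0.03

z(H) = z(0.869) = 1.1217
z(FA) = z(0.119) = -1.1800
c = −½·[z(H) + z(FA)] = −0.5 × (1.1217 + (-1.1800)) = 0.02915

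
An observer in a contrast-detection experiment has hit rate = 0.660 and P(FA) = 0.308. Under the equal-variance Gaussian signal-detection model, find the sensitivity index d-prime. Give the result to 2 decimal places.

Φ⁻¹(H) = Φ⁻¹(0.660) = 0.412
Φ⁻¹(FA) = Φ⁻¹(0.308) = -0.502
d' = z(H) − z(FA) = 0.412 − (-0.502) = 0.914

d-prime = 0.91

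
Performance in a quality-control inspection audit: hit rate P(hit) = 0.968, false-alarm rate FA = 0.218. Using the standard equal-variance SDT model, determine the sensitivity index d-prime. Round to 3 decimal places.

z(H) = z(0.968) = 1.8522
z(FA) = z(0.218) = -0.7790
d' = z(H) − z(FA) = 1.8522 − (-0.7790) = 2.6312

d-prime = 2.631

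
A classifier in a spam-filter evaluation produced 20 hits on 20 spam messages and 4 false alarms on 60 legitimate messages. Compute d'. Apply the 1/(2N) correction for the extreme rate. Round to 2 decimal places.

The hit rate is 20/20 = 1, so apply the 1/(2N) correction: H → 1 − 1/(2·20) = 0.97500.
z(H) = z(0.97500) = 1.960
z(FA) = z(0.06667) = -1.501
d' = 1.960 − (-1.501) = 3.461

d' = 3.46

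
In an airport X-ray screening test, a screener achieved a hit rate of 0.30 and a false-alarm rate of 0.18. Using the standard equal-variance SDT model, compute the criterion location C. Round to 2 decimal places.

C = 0.72

z(H) = z(0.30) = -0.5244
z(FA) = z(0.18) = -0.9154
c = −½·[z(H) + z(FA)] = −0.5 × (-0.5244 + (-0.9154)) = 0.7199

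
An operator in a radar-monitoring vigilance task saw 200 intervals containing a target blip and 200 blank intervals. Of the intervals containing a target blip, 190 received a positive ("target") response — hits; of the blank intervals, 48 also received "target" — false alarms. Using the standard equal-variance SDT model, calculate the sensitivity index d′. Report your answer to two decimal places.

d′ = 2.35

H = 190/200 = 0.9500
FA = 48/200 = 0.2400
z(H) = z(0.9500) = 1.6449
z(FA) = z(0.2400) = -0.7063
d' = z(H) − z(FA) = 1.6449 − (-0.7063) = 2.3512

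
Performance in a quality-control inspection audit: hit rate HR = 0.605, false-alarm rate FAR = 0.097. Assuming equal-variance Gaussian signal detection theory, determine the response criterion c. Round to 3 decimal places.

c = 0.516

z(0.605) = 0.2663, z(0.097) = -1.2988
c = −½·[z(H) + z(FA)] = −0.5 × (0.2663 + (-1.2988)) = 0.51625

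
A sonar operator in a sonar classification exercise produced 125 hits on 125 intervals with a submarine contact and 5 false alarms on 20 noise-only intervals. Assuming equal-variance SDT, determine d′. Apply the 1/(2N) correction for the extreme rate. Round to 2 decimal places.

The hit rate is 125/125 = 1, so apply the 1/(2N) correction: H → 1 − 1/(2·125) = 0.99600.
z(H) = z(0.99600) = 2.652
z(FA) = z(0.25000) = -0.674
d' = 2.652 − (-0.674) = 3.326

d′ = 3.33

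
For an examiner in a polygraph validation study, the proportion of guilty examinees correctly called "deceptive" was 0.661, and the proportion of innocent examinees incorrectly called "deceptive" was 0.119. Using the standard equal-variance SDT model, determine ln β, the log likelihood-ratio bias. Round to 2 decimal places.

ln β = 0.61

z(0.661) = 0.415, z(0.119) = -1.180
ln β = −½·[z(H)² − z(FA)²] = −0.5 × (0.172 − 1.392) = 0.610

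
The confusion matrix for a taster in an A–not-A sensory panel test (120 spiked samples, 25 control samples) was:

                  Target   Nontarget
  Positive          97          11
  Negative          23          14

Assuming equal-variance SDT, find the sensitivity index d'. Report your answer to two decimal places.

d' = 1.02

H = 97/120 = 0.8083
FA = 11/25 = 0.4400
z(0.8083) = 0.872, z(0.4400) = -0.151
d' = z(H) − z(FA) = 0.872 − (-0.151) = 1.023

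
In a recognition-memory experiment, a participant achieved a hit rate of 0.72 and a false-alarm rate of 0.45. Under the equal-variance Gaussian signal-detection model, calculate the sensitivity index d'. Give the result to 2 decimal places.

z(H) = 0.583
z(FA) = -0.126
d' = z(H) − z(FA) = 0.583 − (-0.126) = 0.709

d' = 0.71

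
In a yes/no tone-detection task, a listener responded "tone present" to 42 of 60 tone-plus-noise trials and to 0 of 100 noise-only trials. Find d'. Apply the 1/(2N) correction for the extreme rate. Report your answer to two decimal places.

The false-alarm rate is 0/100 = 0, so apply the 1/(2N) correction: FA → 1/(2·100) = 0.00500.
z(H) = z(0.70000) = 0.524
z(FA) = z(0.00500) = -2.576
d' = 0.524 − (-2.576) = 3.100

d' = 3.10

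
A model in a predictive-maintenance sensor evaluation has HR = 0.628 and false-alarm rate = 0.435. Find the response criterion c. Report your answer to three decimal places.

c = -0.081

z(H) = 0.3266
z(FA) = -0.1637
c = −½·[z(H) + z(FA)] = −0.5 × (0.3266 + (-0.1637)) = -0.08145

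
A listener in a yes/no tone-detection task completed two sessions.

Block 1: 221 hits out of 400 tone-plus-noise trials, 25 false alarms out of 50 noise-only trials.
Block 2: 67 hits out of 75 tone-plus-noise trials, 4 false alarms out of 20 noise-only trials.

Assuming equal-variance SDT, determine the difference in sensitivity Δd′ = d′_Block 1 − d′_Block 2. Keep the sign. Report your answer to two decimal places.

Block 1: z(0.5525) = 0.132, z(0.5000) = 0.000, d' = 0.132
Block 2: z(0.8933) = 1.244, z(0.2000) = -0.842, d' = 2.086
Δd' = d'_Block 1 − d'_Block 2 = 0.132 − 2.086 = -1.954
Block 2 has the higher sensitivity.

Δd′ = -1.95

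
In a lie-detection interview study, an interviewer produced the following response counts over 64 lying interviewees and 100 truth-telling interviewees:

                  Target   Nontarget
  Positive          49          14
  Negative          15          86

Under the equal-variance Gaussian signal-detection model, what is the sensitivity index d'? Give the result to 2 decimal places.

H = 49/64 = 0.7656
FA = 14/100 = 0.1400
z(H) = z(0.7656) = 0.724
z(FA) = z(0.1400) = -1.080
d' = z(H) − z(FA) = 0.724 − (-1.080) = 1.804

d' = 1.80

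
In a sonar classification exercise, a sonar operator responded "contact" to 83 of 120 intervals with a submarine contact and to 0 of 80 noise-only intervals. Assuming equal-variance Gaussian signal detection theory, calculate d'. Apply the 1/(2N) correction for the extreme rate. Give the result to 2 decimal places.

d' = 3.00

The false-alarm rate is 0/80 = 0, so apply the 1/(2N) correction: FA → 1/(2·80) = 0.00625.
z(H) = z(0.69167) = 0.501
z(FA) = z(0.00625) = -2.498
d' = 0.501 − (-2.498) = 2.999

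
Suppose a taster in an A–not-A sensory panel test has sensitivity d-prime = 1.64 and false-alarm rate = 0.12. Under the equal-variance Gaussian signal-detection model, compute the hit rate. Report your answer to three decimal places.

z(false-alarm rate) = z(0.12) = -1.1750
z(H) = z(FA) + d' = -1.1750 + 1.64 = 0.4650
hit rate = Φ(0.4650) = 0.6790

hit rate = 0.679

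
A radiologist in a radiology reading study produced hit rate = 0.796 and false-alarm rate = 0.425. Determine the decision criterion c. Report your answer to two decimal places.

z(H) = z(0.796) = 0.8274
z(FA) = z(0.425) = -0.1891
c = −½·[z(H) + z(FA)] = −0.5 × (0.8274 + (-0.1891)) = -0.31915

c = -0.32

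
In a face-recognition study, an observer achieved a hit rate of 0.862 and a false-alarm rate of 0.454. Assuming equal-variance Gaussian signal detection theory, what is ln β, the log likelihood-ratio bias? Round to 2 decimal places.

ln β = -0.59

z(0.862) = 1.089, z(0.454) = -0.116
ln β = −½·[z(H)² − z(FA)²] = −0.5 × (1.186 − 0.013) = -0.5865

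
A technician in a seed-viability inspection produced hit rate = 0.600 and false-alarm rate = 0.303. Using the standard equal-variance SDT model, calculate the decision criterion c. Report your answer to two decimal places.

c = 0.13

Φ⁻¹(0.600) = 0.253, Φ⁻¹(0.303) = -0.516
c = −½·[z(H) + z(FA)] = −0.5 × (0.253 + (-0.516)) = 0.1315
c > 0: the technician has a conservative response bias.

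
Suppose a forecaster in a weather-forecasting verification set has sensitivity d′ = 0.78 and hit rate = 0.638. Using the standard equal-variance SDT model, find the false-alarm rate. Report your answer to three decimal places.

false-alarm rate = 0.335

z(hit rate) = z(0.638) = 0.3531
z(FA) = z(H) − d' = 0.3531 − 0.78 = -0.4269
false-alarm rate = Φ(-0.4269) = 0.3347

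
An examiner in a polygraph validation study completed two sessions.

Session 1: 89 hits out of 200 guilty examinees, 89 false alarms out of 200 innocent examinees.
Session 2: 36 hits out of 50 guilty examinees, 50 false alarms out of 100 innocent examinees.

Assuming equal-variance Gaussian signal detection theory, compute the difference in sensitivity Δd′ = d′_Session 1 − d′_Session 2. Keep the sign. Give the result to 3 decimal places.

Δd′ = -0.583

Session 1: z(0.4450) = -0.1383, z(0.4450) = -0.1383, d' = 0.0000
Session 2: z(0.7200) = 0.5828, z(0.5000) = 0.0000, d' = 0.5828
Δd' = d'_Session 1 − d'_Session 2 = 0.0000 − 0.5828 = -0.5828
Session 2 has the higher sensitivity.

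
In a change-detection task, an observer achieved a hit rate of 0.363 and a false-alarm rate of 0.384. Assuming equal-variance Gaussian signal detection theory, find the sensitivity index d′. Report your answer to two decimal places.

z(0.363) = -0.350, z(0.384) = -0.295
d' = z(H) − z(FA) = -0.350 − (-0.295) = -0.055

d′ = -0.06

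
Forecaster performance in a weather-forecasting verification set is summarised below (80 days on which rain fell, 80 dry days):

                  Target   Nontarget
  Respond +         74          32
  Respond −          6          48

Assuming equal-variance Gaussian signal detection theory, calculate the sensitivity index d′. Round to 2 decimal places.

d′ = 1.69

H = 74/80 = 0.9250
FA = 32/80 = 0.4000
Φ⁻¹(H) = 1.4395
Φ⁻¹(FA) = -0.2533
d' = z(H) − z(FA) = 1.4395 − (-0.2533) = 1.6928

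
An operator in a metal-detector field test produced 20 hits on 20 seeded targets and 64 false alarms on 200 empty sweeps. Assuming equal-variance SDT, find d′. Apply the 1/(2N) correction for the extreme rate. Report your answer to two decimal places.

The hit rate is 20/20 = 1, so apply the 1/(2N) correction: H → 1 − 1/(2·20) = 0.97500.
z(H) = z(0.97500) = 1.960
z(FA) = z(0.32000) = -0.468
d' = 1.960 − (-0.468) = 2.428

d′ = 2.43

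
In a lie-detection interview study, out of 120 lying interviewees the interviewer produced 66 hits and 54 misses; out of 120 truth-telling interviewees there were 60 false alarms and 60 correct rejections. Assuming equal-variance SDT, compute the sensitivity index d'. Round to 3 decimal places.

H = 66/120 = 0.5500
FA = 60/120 = 0.5000
Φ⁻¹(H) = Φ⁻¹(0.5500) = 0.1257
Φ⁻¹(FA) = Φ⁻¹(0.5000) = 0.0000
d' = z(H) − z(FA) = 0.1257 − 0.0000 = 0.1257

d' = 0.126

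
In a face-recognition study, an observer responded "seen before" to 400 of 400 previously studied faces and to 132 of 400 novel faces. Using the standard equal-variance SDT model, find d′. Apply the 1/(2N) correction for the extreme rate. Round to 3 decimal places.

The hit rate is 400/400 = 1, so apply the 1/(2N) correction: H → 1 − 1/(2·400) = 0.99875.
z(H) = z(0.99875) = 3.0233
z(FA) = z(0.33000) = -0.4399
d' = 3.0233 − (-0.4399) = 3.4632

d′ = 3.463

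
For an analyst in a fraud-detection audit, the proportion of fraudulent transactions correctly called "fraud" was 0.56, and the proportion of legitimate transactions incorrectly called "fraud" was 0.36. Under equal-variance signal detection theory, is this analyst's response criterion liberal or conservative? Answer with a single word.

conservative

z(H) = 0.151, z(FA) = -0.358
c = −½·(z(H) + z(FA)) = 0.1035
c > 0 → conservative criterion (biased toward responding “no”).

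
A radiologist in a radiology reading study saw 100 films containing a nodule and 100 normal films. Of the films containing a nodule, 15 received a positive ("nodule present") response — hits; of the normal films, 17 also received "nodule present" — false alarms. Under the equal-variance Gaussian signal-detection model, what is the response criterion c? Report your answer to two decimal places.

c = 1.00

H = 15/100 = 0.1500
FA = 17/100 = 0.1700
z(H) = -1.0364
z(FA) = -0.9542
c = −½·[z(H) + z(FA)] = −0.5 × (-1.0364 + (-0.9542)) = 0.9953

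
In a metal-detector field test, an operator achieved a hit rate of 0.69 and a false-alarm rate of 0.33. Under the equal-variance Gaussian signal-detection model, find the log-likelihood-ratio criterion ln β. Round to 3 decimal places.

Φ⁻¹(H) = Φ⁻¹(0.69) = 0.4959
Φ⁻¹(FA) = Φ⁻¹(0.33) = -0.4399
ln β = −½·[z(H)² − z(FA)²] = −0.5 × (0.2459 − 0.1935) = -0.0262

ln β = -0.026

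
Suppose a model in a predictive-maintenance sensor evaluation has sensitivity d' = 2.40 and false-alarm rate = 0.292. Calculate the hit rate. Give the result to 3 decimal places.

z(false-alarm rate) = z(0.292) = -0.5476
z(H) = z(FA) + d' = -0.5476 + 2.40 = 1.8524
hit rate = Φ(1.8524) = 0.9680

hit rate = 0.968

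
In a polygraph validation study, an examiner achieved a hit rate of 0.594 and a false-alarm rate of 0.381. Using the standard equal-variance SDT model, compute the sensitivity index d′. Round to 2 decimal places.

d′ = 0.54

z(H) = z(0.594) = 0.238
z(FA) = z(0.381) = -0.303
d' = z(H) − z(FA) = 0.238 − (-0.303) = 0.541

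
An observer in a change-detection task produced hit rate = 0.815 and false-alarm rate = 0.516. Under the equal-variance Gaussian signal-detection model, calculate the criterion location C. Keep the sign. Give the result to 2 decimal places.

Φ⁻¹(0.815) = 0.8965, Φ⁻¹(0.516) = 0.0401
c = −½·[z(H) + z(FA)] = −0.5 × (0.8965 + 0.0401) = -0.4683

C = -0.47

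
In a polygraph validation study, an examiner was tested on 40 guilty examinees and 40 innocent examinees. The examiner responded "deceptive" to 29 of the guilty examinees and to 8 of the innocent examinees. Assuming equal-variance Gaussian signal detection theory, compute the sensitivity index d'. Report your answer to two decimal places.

d' = 1.44

H = 29/40 = 0.7250
FA = 8/40 = 0.2000
z(H) = 0.598
z(FA) = -0.842
d' = z(H) − z(FA) = 0.598 − (-0.842) = 1.440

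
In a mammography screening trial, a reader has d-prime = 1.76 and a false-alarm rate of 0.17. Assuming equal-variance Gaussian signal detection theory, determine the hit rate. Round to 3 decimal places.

z(false-alarm rate) = z(0.17) = -0.9542
z(H) = z(FA) + d' = -0.9542 + 1.76 = 0.8058
hit rate = Φ(0.8058) = 0.7898

hit rate = 0.790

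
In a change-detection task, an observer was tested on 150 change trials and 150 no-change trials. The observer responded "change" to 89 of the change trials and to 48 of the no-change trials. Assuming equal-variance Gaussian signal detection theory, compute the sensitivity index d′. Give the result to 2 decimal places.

d′ = 0.70

H = 89/150 = 0.5933
FA = 48/150 = 0.3200
Φ⁻¹(0.5933) = 0.2360, Φ⁻¹(0.3200) = -0.4677
d' = z(H) − z(FA) = 0.2360 − (-0.4677) = 0.7037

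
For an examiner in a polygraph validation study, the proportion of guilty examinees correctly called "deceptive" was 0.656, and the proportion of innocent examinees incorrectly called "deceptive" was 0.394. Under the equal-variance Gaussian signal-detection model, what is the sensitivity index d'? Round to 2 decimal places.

d' = 0.67

z(H) = 0.402
z(FA) = -0.269
d' = z(H) − z(FA) = 0.402 − (-0.269) = 0.671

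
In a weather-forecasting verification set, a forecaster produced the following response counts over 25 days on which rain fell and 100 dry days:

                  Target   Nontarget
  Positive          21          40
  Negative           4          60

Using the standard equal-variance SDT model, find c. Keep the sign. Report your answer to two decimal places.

H = 21/25 = 0.8400
FA = 40/100 = 0.4000
Φ⁻¹(0.8400) = 0.9945, Φ⁻¹(0.4000) = -0.2533
c = −½·[z(H) + z(FA)] = −0.5 × (0.9945 + (-0.2533)) = -0.3706
c < 0: the forecaster has a liberal response bias.

c = -0.37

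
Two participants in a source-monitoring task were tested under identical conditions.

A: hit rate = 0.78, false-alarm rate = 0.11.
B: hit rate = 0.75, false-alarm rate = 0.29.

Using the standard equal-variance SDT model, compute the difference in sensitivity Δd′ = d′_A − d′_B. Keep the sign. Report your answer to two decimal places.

Δd′ = 0.77

A: z(0.78) = 0.772, z(0.11) = -1.227, d' = 1.999
B: z(0.75) = 0.674, z(0.29) = -0.553, d' = 1.227
Δd' = d'_A − d'_B = 1.999 − 1.227 = 0.772
A has the higher sensitivity.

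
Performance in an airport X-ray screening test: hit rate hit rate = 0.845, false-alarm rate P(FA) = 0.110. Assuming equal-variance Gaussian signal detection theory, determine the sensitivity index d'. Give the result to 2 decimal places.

z(H) = 1.015
z(FA) = -1.227
d' = z(H) − z(FA) = 1.015 − (-1.227) = 2.242

d' = 2.24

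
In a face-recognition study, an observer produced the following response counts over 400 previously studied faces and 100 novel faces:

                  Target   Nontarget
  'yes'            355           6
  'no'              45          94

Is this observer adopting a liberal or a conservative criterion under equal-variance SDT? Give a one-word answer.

conservative

z(H) = 1.213, z(FA) = -1.555
c = −½·(z(H) + z(FA)) = 0.171
c > 0 → conservative criterion (biased toward responding “no”).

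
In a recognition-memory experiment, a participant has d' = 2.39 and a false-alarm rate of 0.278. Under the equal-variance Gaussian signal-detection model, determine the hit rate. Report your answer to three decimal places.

hit rate = 0.964

z(false-alarm rate) = z(0.278) = -0.5888
z(H) = z(FA) + d' = -0.5888 + 2.39 = 1.8012
hit rate = Φ(1.8012) = 0.9642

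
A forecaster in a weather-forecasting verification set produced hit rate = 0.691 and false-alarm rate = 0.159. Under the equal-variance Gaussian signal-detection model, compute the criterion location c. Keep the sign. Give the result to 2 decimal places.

c = 0.25

z(H) = 0.499
z(FA) = -0.999
c = −½·[z(H) + z(FA)] = −0.5 × (0.499 + (-0.999)) = 0.250
c > 0: the forecaster has a conservative response bias.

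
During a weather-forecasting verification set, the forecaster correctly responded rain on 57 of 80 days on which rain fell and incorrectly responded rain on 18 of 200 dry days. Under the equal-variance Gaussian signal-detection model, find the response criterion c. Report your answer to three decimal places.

c = 0.390

H = 57/80 = 0.7125
FA = 18/200 = 0.0900
Φ⁻¹(0.7125) = 0.5607, Φ⁻¹(0.0900) = -1.3408
c = −½·[z(H) + z(FA)] = −0.5 × (0.5607 + (-1.3408)) = 0.39005
c > 0: the forecaster has a conservative response bias.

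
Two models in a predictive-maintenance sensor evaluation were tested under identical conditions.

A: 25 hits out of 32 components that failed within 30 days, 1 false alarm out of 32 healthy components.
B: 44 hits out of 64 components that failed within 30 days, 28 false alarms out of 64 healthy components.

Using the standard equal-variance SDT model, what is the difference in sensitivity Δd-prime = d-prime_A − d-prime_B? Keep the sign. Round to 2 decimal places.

Δd-prime = 1.99

A: z(0.7812) = 0.776, z(0.0312) = -1.863, d' = 2.639
B: z(0.6875) = 0.489, z(0.4375) = -0.157, d' = 0.646
Δd' = d'_A − d'_B = 2.639 − 0.646 = 1.993
A has the higher sensitivity.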